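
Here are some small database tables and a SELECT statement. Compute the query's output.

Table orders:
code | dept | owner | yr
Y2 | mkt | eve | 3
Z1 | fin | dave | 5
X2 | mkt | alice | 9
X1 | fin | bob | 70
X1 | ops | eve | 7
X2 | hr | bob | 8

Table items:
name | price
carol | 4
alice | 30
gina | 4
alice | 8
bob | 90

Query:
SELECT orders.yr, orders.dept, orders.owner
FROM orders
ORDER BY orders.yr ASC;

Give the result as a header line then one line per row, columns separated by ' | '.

After SELECT (6 rows):
orders.yr | orders.dept | orders.owner
3 | mkt | eve
5 | fin | dave
9 | mkt | alice
70 | fin | bob
7 | ops | eve
8 | hr | bob
After ORDER BY (6 rows):
orders.yr | orders.dept | orders.owner
3 | mkt | eve
5 | fin | dave
7 | ops | eve
8 | hr | bob
9 | mkt | alice
70 | fin | bob

== RESULT ==
orders.yr | orders.dept | orders.owner
3 | mkt | eve
5 | fin | dave
7 | ops | eve
8 | hr | bob
9 | mkt | alice
70 | fin | bob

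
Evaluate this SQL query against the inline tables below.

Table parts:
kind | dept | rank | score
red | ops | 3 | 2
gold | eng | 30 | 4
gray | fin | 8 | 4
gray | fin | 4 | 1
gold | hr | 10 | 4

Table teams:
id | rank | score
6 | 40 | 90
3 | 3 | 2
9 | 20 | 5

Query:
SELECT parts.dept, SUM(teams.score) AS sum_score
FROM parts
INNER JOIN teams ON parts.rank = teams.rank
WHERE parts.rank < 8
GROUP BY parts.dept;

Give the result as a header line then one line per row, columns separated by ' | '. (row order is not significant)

== RESULT ==
parts.dept | sum_score
ops | 2

Derivation:
After JOIN teams (1 rows):
parts.kind | parts.dept | parts.rank | parts.score | teams.id | teams.rank | teams.score
red | ops | 3 | 2 | 3 | 3 | 2
After WHERE (1 rows):
parts.kind | parts.dept | parts.rank | parts.score | teams.id | teams.rank | teams.score
red | ops | 3 | 2 | 3 | 3 | 2
After GROUP BY (1 rows):
parts.dept | sum_score
ops | 2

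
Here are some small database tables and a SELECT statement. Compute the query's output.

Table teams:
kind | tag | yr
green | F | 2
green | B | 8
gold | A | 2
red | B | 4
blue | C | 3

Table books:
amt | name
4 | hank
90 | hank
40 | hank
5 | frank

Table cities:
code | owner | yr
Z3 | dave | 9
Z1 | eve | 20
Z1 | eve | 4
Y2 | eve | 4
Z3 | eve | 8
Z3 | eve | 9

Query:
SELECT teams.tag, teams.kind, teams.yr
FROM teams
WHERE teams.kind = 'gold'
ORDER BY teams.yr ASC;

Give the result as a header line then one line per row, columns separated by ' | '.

== RESULT ==
teams.tag | teams.kind | teams.yr
A | gold | 2

Derivation:
After WHERE (1 rows):
teams.kind | teams.tag | teams.yr
gold | A | 2
After SELECT (1 rows):
teams.tag | teams.kind | teams.yr
A | gold | 2
After ORDER BY (1 rows):
teams.tag | teams.kind | teams.yr
A | gold | 2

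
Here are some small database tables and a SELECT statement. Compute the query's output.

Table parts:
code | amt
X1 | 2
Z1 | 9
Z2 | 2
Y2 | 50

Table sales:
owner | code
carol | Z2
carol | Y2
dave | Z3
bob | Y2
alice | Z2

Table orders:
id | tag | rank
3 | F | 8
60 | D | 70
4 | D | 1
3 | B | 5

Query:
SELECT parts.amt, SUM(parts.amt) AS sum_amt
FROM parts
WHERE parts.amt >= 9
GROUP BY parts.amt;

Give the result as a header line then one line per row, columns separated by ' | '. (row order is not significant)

After WHERE (2 rows):
parts.code | parts.amt
Z1 | 9
Y2 | 50
After GROUP BY (2 rows):
parts.amt | sum_amt
9 | 9
50 | 50

== RESULT ==
parts.amt | sum_amt
9 | 9
50 | 50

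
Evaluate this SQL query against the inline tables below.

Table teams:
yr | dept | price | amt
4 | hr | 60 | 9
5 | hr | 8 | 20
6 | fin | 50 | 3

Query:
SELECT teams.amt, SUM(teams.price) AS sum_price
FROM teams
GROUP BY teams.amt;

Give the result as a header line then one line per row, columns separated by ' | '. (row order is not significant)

After GROUP BY (3 rows):
teams.amt | sum_price
9 | 60
20 | 8
3 | 50

== RESULT ==
teams.amt | sum_price
9 | 60
20 | 8
3 | 50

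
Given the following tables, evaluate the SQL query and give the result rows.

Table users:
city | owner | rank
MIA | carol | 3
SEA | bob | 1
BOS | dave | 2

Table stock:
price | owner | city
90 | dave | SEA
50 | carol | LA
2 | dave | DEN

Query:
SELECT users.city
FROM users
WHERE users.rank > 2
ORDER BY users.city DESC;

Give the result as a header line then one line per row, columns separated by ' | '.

After WHERE (1 rows):
users.city | users.owner | users.rank
MIA | carol | 3
After SELECT (1 rows):
users.city
MIA
After ORDER BY (1 rows):
users.city
MIA

== RESULT ==
users.city
MIA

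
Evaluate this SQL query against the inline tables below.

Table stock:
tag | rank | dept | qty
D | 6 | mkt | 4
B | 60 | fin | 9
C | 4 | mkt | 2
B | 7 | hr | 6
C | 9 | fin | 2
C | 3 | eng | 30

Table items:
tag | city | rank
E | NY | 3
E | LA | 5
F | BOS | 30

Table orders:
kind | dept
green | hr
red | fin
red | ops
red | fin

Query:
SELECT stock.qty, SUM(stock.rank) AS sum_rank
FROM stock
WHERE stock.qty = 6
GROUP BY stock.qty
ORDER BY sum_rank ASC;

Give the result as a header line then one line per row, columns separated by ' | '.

== RESULT ==
stock.qty | sum_rank
6 | 7

Derivation:
After WHERE (1 rows):
stock.tag | stock.rank | stock.dept | stock.qty
B | 7 | hr | 6
After GROUP BY (1 rows):
stock.qty | sum_rank
6 | 7
After ORDER BY (1 rows):
stock.qty | sum_rank
6 | 7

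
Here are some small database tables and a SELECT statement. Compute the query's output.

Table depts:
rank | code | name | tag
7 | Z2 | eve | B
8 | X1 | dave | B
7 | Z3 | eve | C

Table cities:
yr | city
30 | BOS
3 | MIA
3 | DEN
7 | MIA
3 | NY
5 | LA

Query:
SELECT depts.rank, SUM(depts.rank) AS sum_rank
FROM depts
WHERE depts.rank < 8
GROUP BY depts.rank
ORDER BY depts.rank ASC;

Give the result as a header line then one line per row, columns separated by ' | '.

After WHERE (2 rows):
depts.rank | depts.code | depts.name | depts.tag
7 | Z2 | eve | B
7 | Z3 | eve | C
After GROUP BY (1 rows):
depts.rank | sum_rank
7 | 14
After ORDER BY (1 rows):
depts.rank | sum_rank
7 | 14

== RESULT ==
depts.rank | sum_rank
7 | 14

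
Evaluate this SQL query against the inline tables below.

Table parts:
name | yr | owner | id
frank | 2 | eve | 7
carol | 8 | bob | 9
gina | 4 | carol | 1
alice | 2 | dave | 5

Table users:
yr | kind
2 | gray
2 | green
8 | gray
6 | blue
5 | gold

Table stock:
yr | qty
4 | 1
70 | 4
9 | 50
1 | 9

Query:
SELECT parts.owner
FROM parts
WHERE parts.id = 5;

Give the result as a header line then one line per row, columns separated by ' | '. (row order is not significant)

After WHERE (1 rows):
parts.name | parts.yr | parts.owner | parts.id
alice | 2 | dave | 5
After SELECT (1 rows):
parts.owner
dave

== RESULT ==
parts.owner
dave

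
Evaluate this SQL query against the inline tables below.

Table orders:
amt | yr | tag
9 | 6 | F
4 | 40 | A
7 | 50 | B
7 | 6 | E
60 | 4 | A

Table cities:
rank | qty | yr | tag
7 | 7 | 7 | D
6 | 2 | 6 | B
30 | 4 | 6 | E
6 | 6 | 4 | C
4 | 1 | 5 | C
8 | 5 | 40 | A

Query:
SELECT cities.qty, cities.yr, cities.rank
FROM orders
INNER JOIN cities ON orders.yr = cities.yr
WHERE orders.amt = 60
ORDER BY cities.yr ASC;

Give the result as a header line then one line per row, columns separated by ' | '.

== RESULT ==
cities.qty | cities.yr | cities.rank
6 | 4 | 6

Derivation:
After JOIN cities (6 rows):
orders.amt | orders.yr | orders.tag | cities.rank | cities.qty | cities.yr | cities.tag
9 | 6 | F | 6 | 2 | 6 | B
9 | 6 | F | 30 | 4 | 6 | E
4 | 40 | A | 8 | 5 | 40 | A
7 | 6 | E | 6 | 2 | 6 | B
7 | 6 | E | 30 | 4 | 6 | E
60 | 4 | A | 6 | 6 | 4 | C
After WHERE (1 rows):
orders.amt | orders.yr | orders.tag | cities.rank | cities.qty | cities.yr | cities.tag
60 | 4 | A | 6 | 6 | 4 | C
After SELECT (1 rows):
cities.qty | cities.yr | cities.rank
6 | 4 | 6
After ORDER BY (1 rows):
cities.qty | cities.yr | cities.rank
6 | 4 | 6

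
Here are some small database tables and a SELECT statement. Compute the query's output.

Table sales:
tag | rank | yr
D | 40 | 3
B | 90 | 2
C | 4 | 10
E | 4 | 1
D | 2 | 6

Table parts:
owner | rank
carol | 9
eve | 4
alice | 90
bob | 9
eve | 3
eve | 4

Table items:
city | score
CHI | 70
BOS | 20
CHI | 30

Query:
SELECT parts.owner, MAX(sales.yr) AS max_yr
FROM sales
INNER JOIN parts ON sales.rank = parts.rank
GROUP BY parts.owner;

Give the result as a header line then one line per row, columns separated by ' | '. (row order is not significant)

After JOIN parts (5 rows):
sales.tag | sales.rank | sales.yr | parts.owner | parts.rank
B | 90 | 2 | alice | 90
C | 4 | 10 | eve | 4
C | 4 | 10 | eve | 4
E | 4 | 1 | eve | 4
E | 4 | 1 | eve | 4
After GROUP BY (2 rows):
parts.owner | max_yr
alice | 2
eve | 10

== RESULT ==
parts.owner | max_yr
alice | 2
eve | 10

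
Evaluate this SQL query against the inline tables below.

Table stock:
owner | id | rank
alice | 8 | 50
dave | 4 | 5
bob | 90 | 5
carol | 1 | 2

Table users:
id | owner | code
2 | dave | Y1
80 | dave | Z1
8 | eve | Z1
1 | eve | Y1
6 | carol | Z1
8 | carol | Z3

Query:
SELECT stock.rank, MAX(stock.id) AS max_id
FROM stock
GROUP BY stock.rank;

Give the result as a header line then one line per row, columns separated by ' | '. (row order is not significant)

== RESULT ==
stock.rank | max_id
50 | 8
5 | 90
2 | 1

Derivation:
After GROUP BY (3 rows):
stock.rank | max_id
50 | 8
5 | 90
2 | 1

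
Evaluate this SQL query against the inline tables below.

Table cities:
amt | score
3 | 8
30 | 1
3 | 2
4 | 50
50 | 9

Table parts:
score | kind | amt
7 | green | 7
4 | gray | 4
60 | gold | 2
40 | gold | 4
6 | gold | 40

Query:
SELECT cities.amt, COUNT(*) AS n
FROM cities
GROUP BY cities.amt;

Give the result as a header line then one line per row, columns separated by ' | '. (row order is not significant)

After GROUP BY (4 rows):
cities.amt | n
3 | 2
30 | 1
4 | 1
50 | 1

== RESULT ==
cities.amt | n
3 | 2
30 | 1
4 | 1
50 | 1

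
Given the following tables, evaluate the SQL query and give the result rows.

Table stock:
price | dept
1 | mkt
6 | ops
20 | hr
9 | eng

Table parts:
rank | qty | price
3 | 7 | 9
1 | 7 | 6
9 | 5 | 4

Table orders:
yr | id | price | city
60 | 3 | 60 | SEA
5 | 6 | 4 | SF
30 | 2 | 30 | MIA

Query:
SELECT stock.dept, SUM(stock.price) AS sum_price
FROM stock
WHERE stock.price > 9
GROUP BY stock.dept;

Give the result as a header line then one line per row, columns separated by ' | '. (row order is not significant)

After WHERE (1 rows):
stock.price | stock.dept
20 | hr
After GROUP BY (1 rows):
stock.dept | sum_price
hr | 20

== RESULT ==
stock.dept | sum_price
hr | 20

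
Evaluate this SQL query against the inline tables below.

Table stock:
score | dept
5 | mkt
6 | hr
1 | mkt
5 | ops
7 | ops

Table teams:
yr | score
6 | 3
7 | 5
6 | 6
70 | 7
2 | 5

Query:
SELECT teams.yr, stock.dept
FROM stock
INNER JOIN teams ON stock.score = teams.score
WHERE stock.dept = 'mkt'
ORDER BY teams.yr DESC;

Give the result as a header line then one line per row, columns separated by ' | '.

== RESULT ==
teams.yr | stock.dept
7 | mkt
2 | mkt

Derivation:
After JOIN teams (6 rows):
stock.score | stock.dept | teams.yr | teams.score
5 | mkt | 7 | 5
5 | mkt | 2 | 5
6 | hr | 6 | 6
5 | ops | 7 | 5
5 | ops | 2 | 5
7 | ops | 70 | 7
After WHERE (2 rows):
stock.score | stock.dept | teams.yr | teams.score
5 | mkt | 7 | 5
5 | mkt | 2 | 5
After SELECT (2 rows):
teams.yr | stock.dept
7 | mkt
2 | mkt
After ORDER BY (2 rows):
teams.yr | stock.dept
7 | mkt
2 | mkt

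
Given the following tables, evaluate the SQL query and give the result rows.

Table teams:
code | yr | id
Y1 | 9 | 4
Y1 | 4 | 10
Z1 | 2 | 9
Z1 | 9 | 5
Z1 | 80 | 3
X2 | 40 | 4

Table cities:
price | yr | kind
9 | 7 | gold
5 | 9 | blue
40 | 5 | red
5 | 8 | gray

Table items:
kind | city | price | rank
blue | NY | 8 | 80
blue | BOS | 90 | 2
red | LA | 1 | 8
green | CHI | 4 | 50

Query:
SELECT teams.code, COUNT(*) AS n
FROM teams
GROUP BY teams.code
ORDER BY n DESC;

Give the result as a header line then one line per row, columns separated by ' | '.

== RESULT ==
teams.code | n
Z1 | 3
Y1 | 2
X2 | 1

Derivation:
After GROUP BY (3 rows):
teams.code | n
Y1 | 2
Z1 | 3
X2 | 1
After ORDER BY (3 rows):
teams.code | n
Z1 | 3
Y1 | 2
X2 | 1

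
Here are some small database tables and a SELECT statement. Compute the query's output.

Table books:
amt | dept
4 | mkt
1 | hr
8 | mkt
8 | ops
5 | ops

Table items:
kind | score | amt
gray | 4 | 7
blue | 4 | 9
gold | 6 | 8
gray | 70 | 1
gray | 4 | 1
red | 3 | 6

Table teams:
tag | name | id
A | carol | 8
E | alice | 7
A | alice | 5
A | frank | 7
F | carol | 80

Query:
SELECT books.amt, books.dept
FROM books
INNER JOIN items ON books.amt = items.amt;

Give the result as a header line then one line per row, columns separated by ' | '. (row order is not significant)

After JOIN items (4 rows):
books.amt | books.dept | items.kind | items.score | items.amt
1 | hr | gray | 70 | 1
1 | hr | gray | 4 | 1
8 | mkt | gold | 6 | 8
8 | ops | gold | 6 | 8
After SELECT (4 rows):
books.amt | books.dept
1 | hr
1 | hr
8 | mkt
8 | ops

== RESULT ==
books.amt | books.dept
1 | hr
1 | hr
8 | mkt
8 | ops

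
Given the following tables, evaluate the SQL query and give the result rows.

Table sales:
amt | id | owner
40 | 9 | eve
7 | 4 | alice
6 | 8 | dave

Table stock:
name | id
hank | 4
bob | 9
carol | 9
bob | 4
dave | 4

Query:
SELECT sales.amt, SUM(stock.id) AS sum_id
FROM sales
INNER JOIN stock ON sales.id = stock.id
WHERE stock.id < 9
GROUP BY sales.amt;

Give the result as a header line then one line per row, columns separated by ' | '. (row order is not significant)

After JOIN stock (5 rows):
sales.amt | sales.id | sales.owner | stock.name | stock.id
40 | 9 | eve | bob | 9
40 | 9 | eve | carol | 9
7 | 4 | alice | hank | 4
7 | 4 | alice | bob | 4
7 | 4 | alice | dave | 4
After WHERE (3 rows):
sales.amt | sales.id | sales.owner | stock.name | stock.id
7 | 4 | alice | hank | 4
7 | 4 | alice | bob | 4
7 | 4 | alice | dave | 4
After GROUP BY (1 rows):
sales.amt | sum_id
7 | 12

== RESULT ==
sales.amt | sum_id
7 | 12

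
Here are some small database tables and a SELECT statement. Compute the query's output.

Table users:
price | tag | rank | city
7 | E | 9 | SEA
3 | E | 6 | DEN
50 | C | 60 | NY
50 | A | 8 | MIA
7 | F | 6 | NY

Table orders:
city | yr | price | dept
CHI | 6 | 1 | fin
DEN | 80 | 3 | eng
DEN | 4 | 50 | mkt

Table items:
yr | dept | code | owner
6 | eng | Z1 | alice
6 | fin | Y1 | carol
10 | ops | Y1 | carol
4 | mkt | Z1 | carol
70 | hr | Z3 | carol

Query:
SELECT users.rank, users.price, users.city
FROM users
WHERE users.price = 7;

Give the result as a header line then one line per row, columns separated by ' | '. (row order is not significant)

After WHERE (2 rows):
users.price | users.tag | users.rank | users.city
7 | E | 9 | SEA
7 | F | 6 | NY
After SELECT (2 rows):
users.rank | users.price | users.city
9 | 7 | SEA
6 | 7 | NY

== RESULT ==
users.rank | users.price | users.city
9 | 7 | SEA
6 | 7 | NY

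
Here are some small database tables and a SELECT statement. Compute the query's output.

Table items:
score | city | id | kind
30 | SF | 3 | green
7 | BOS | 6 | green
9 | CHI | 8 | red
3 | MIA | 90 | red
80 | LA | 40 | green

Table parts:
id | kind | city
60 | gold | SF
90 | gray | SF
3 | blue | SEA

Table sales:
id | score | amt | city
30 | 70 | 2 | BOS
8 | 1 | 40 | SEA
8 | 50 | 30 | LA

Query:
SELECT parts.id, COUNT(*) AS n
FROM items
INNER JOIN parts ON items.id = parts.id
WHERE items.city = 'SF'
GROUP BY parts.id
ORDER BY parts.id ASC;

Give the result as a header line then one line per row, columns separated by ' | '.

== RESULT ==
parts.id | n
3 | 1

Derivation:
After JOIN parts (2 rows):
items.score | items.city | items.id | items.kind | parts.id | parts.kind | parts.city
30 | SF | 3 | green | 3 | blue | SEA
3 | MIA | 90 | red | 90 | gray | SF
After WHERE (1 rows):
items.score | items.city | items.id | items.kind | parts.id | parts.kind | parts.city
30 | SF | 3 | green | 3 | blue | SEA
After GROUP BY (1 rows):
parts.id | n
3 | 1
After ORDER BY (1 rows):
parts.id | n
3 | 1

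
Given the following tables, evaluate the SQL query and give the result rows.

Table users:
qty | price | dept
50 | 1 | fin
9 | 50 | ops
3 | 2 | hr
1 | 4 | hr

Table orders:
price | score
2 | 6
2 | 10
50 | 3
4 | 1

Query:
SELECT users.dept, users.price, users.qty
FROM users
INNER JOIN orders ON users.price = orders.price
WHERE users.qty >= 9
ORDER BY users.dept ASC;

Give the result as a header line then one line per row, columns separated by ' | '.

After JOIN orders (4 rows):
users.qty | users.price | users.dept | orders.price | orders.score
9 | 50 | ops | 50 | 3
3 | 2 | hr | 2 | 6
3 | 2 | hr | 2 | 10
1 | 4 | hr | 4 | 1
After WHERE (1 rows):
users.qty | users.price | users.dept | orders.price | orders.score
9 | 50 | ops | 50 | 3
After SELECT (1 rows):
users.dept | users.price | users.qty
ops | 50 | 9
After ORDER BY (1 rows):
users.dept | users.price | users.qty
ops | 50 | 9

== RESULT ==
users.dept | users.price | users.qty
ops | 50 | 9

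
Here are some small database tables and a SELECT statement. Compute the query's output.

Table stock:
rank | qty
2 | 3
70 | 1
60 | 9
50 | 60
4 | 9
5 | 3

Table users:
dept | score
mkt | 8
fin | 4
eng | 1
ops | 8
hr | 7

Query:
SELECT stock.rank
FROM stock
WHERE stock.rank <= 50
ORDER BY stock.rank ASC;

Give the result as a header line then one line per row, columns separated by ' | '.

== RESULT ==
stock.rank
2
4
5
50

Derivation:
After WHERE (4 rows):
stock.rank | stock.qty
2 | 3
50 | 60
4 | 9
5 | 3
After SELECT (4 rows):
stock.rank
2
50
4
5
After ORDER BY (4 rows):
stock.rank
2
4
5
50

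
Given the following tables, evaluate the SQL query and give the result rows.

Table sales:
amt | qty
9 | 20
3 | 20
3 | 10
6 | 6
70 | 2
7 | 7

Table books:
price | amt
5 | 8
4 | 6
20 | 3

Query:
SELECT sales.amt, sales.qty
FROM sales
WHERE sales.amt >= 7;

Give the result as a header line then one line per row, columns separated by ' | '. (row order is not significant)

After WHERE (3 rows):
sales.amt | sales.qty
9 | 20
70 | 2
7 | 7
After SELECT (3 rows):
sales.amt | sales.qty
9 | 20
70 | 2
7 | 7

== RESULT ==
sales.amt | sales.qty
9 | 20
70 | 2
7 | 7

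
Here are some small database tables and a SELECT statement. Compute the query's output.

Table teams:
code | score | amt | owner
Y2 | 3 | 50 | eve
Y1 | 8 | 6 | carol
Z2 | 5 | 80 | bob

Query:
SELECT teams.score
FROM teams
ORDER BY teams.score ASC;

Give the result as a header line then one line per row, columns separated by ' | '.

After SELECT (3 rows):
teams.score
3
8
5
After ORDER BY (3 rows):
teams.score
3
5
8

== RESULT ==
teams.score
3
5
8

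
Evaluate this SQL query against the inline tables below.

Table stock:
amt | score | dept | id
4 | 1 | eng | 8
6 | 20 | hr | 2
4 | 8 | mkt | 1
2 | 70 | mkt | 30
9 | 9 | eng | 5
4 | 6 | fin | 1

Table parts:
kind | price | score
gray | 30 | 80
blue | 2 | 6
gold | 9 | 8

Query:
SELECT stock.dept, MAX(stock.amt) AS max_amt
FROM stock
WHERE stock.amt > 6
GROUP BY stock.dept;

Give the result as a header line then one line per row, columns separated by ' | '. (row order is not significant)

== RESULT ==
stock.dept | max_amt
eng | 9

Derivation:
After WHERE (1 rows):
stock.amt | stock.score | stock.dept | stock.id
9 | 9 | eng | 5
After GROUP BY (1 rows):
stock.dept | max_amt
eng | 9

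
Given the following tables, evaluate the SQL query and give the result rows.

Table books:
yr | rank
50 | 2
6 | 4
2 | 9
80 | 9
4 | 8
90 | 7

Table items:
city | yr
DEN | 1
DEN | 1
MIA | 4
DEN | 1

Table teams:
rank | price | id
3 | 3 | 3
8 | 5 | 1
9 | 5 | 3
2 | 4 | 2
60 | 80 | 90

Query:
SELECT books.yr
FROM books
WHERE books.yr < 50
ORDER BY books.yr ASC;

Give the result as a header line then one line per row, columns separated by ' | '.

After WHERE (3 rows):
books.yr | books.rank
6 | 4
2 | 9
4 | 8
After SELECT (3 rows):
books.yr
6
2
4
After ORDER BY (3 rows):
books.yr
2
4
6

== RESULT ==
books.yr
2
4
6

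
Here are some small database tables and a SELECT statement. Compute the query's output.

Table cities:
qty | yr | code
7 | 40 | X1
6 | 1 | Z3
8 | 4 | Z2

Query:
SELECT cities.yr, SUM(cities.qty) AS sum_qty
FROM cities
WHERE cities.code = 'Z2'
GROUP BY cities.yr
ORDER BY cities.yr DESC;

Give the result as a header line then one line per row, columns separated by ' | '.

== RESULT ==
cities.yr | sum_qty
4 | 8

Derivation:
After WHERE (1 rows):
cities.qty | cities.yr | cities.code
8 | 4 | Z2
After GROUP BY (1 rows):
cities.yr | sum_qty
4 | 8
After ORDER BY (1 rows):
cities.yr | sum_qty
4 | 8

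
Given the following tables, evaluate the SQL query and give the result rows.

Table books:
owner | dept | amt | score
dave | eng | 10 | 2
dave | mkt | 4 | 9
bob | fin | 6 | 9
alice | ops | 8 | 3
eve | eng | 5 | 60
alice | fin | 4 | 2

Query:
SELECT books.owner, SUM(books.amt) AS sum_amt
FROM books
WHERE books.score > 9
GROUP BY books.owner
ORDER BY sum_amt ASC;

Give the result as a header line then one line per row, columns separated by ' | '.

After WHERE (1 rows):
books.owner | books.dept | books.amt | books.score
eve | eng | 5 | 60
After GROUP BY (1 rows):
books.owner | sum_amt
eve | 5
After ORDER BY (1 rows):
books.owner | sum_amt
eve | 5

== RESULT ==
books.owner | sum_amt
eve | 5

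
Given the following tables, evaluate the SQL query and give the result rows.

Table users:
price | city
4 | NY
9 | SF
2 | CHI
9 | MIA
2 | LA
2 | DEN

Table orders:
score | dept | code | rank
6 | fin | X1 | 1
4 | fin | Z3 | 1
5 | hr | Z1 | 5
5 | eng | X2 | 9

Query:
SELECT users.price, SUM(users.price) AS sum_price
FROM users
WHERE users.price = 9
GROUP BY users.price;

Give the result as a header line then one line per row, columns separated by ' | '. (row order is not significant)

After WHERE (2 rows):
users.price | users.city
9 | SF
9 | MIA
After GROUP BY (1 rows):
users.price | sum_price
9 | 18

== RESULT ==
users.price | sum_price
9 | 18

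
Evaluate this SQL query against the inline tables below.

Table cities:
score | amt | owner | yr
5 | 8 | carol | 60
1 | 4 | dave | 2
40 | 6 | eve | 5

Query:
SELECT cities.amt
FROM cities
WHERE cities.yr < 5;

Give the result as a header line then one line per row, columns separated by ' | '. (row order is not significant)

== RESULT ==
cities.amt
4

Derivation:
After WHERE (1 rows):
cities.score | cities.amt | cities.owner | cities.yr
1 | 4 | dave | 2
After SELECT (1 rows):
cities.amt
4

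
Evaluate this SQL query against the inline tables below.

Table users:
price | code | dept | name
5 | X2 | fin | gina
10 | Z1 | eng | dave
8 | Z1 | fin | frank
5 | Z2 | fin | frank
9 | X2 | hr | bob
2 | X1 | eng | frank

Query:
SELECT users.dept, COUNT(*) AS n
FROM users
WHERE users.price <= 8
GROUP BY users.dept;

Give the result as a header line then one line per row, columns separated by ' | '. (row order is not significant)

== RESULT ==
users.dept | n
fin | 3
eng | 1

Derivation:
After WHERE (4 rows):
users.price | users.code | users.dept | users.name
5 | X2 | fin | gina
8 | Z1 | fin | frank
5 | Z2 | fin | frank
2 | X1 | eng | frank
After GROUP BY (2 rows):
users.dept | n
fin | 3
eng | 1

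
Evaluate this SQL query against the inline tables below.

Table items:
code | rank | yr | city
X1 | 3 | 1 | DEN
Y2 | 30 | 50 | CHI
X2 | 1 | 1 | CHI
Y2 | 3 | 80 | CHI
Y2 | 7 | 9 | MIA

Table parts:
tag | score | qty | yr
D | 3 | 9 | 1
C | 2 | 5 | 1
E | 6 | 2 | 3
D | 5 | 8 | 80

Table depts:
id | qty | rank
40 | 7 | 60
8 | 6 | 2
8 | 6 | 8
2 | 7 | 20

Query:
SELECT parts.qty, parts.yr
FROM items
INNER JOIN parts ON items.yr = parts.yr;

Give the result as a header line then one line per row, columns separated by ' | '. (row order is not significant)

After JOIN parts (5 rows):
items.code | items.rank | items.yr | items.city | parts.tag | parts.score | parts.qty | parts.yr
X1 | 3 | 1 | DEN | D | 3 | 9 | 1
X1 | 3 | 1 | DEN | C | 2 | 5 | 1
X2 | 1 | 1 | CHI | D | 3 | 9 | 1
X2 | 1 | 1 | CHI | C | 2 | 5 | 1
Y2 | 3 | 80 | CHI | D | 5 | 8 | 80
After SELECT (5 rows):
parts.qty | parts.yr
9 | 1
5 | 1
9 | 1
5 | 1
8 | 80

== RESULT ==
parts.qty | parts.yr
9 | 1
5 | 1
9 | 1
5 | 1
8 | 80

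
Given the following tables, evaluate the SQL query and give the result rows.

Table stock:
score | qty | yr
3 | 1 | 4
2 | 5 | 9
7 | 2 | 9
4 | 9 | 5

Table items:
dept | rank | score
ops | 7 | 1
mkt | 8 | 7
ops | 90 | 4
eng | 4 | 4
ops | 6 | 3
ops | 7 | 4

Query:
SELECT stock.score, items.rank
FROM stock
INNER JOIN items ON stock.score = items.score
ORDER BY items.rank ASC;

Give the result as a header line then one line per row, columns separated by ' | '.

After JOIN items (5 rows):
stock.score | stock.qty | stock.yr | items.dept | items.rank | items.score
3 | 1 | 4 | ops | 6 | 3
7 | 2 | 9 | mkt | 8 | 7
4 | 9 | 5 | ops | 90 | 4
4 | 9 | 5 | eng | 4 | 4
4 | 9 | 5 | ops | 7 | 4
After SELECT (5 rows):
stock.score | items.rank
3 | 6
7 | 8
4 | 90
4 | 4
4 | 7
After ORDER BY (5 rows):
stock.score | items.rank
4 | 4
3 | 6
4 | 7
7 | 8
4 | 90

== RESULT ==
stock.score | items.rank
4 | 4
3 | 6
4 | 7
7 | 8
4 | 90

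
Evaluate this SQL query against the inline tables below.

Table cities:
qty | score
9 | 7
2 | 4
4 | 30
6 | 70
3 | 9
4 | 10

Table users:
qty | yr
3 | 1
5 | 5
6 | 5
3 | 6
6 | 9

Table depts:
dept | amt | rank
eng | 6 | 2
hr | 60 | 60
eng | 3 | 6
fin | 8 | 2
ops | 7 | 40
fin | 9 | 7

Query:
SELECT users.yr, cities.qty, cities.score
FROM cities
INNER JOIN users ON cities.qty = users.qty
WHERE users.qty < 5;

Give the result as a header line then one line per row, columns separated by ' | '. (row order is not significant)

After JOIN users (4 rows):
cities.qty | cities.score | users.qty | users.yr
6 | 70 | 6 | 5
6 | 70 | 6 | 9
3 | 9 | 3 | 1
3 | 9 | 3 | 6
After WHERE (2 rows):
cities.qty | cities.score | users.qty | users.yr
3 | 9 | 3 | 1
3 | 9 | 3 | 6
After SELECT (2 rows):
users.yr | cities.qty | cities.score
1 | 3 | 9
6 | 3 | 9

== RESULT ==
users.yr | cities.qty | cities.score
1 | 3 | 9
6 | 3 | 9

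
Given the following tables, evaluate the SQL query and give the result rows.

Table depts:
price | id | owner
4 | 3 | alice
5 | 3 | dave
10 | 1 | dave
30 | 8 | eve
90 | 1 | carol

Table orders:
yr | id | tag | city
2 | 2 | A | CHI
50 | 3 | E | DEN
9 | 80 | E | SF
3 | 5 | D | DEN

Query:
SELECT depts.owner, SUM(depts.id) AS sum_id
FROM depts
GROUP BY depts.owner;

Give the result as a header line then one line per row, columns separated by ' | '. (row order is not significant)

After GROUP BY (4 rows):
depts.owner | sum_id
alice | 3
dave | 4
eve | 8
carol | 1

== RESULT ==
depts.owner | sum_id
alice | 3
dave | 4
eve | 8
carol | 1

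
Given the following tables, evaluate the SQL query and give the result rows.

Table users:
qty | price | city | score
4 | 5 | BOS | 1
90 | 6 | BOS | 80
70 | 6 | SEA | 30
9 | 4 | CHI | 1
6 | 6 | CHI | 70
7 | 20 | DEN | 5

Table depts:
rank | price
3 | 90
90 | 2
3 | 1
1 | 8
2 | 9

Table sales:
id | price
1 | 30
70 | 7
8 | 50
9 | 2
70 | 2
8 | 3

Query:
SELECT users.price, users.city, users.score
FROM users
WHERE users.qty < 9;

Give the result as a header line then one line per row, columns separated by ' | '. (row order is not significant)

After WHERE (3 rows):
users.qty | users.price | users.city | users.score
4 | 5 | BOS | 1
6 | 6 | CHI | 70
7 | 20 | DEN | 5
After SELECT (3 rows):
users.price | users.city | users.score
5 | BOS | 1
6 | CHI | 70
20 | DEN | 5

== RESULT ==
users.price | users.city | users.score
5 | BOS | 1
6 | CHI | 70
20 | DEN | 5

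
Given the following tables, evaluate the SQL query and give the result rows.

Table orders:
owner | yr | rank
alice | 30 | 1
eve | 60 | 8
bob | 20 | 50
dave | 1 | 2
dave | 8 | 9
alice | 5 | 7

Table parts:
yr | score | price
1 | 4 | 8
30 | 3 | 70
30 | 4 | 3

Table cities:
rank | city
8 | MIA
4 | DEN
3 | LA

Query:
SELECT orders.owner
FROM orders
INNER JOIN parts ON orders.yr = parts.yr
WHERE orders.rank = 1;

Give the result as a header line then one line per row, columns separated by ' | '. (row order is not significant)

After JOIN parts (3 rows):
orders.owner | orders.yr | orders.rank | parts.yr | parts.score | parts.price
alice | 30 | 1 | 30 | 3 | 70
alice | 30 | 1 | 30 | 4 | 3
dave | 1 | 2 | 1 | 4 | 8
After WHERE (2 rows):
orders.owner | orders.yr | orders.rank | parts.yr | parts.score | parts.price
alice | 30 | 1 | 30 | 3 | 70
alice | 30 | 1 | 30 | 4 | 3
After SELECT (2 rows):
orders.owner
alice
alice

== RESULT ==
orders.owner
alice
alice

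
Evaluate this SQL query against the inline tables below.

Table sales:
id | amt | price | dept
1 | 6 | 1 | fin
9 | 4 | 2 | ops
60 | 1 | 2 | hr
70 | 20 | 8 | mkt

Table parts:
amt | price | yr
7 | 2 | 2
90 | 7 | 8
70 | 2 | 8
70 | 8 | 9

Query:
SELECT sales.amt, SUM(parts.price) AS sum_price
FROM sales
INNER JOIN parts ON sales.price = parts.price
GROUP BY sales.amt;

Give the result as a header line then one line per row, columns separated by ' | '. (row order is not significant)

== RESULT ==
sales.amt | sum_price
4 | 4
1 | 4
20 | 8

Derivation:
After JOIN parts (5 rows):
sales.id | sales.amt | sales.price | sales.dept | parts.amt | parts.price | parts.yr
9 | 4 | 2 | ops | 7 | 2 | 2
9 | 4 | 2 | ops | 70 | 2 | 8
60 | 1 | 2 | hr | 7 | 2 | 2
60 | 1 | 2 | hr | 70 | 2 | 8
70 | 20 | 8 | mkt | 70 | 8 | 9
After GROUP BY (3 rows):
sales.amt | sum_price
4 | 4
1 | 4
20 | 8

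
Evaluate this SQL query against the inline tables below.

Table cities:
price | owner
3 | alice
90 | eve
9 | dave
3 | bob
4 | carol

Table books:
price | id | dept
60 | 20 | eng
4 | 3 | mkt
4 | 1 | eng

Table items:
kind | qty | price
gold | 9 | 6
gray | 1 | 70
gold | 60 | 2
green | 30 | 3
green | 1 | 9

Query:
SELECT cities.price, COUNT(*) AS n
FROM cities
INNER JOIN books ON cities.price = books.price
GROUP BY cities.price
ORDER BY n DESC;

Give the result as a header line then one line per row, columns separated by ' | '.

After JOIN books (2 rows):
cities.price | cities.owner | books.price | books.id | books.dept
4 | carol | 4 | 3 | mkt
4 | carol | 4 | 1 | eng
After GROUP BY (1 rows):
cities.price | n
4 | 2
After ORDER BY (1 rows):
cities.price | n
4 | 2

== RESULT ==
cities.price | n
4 | 2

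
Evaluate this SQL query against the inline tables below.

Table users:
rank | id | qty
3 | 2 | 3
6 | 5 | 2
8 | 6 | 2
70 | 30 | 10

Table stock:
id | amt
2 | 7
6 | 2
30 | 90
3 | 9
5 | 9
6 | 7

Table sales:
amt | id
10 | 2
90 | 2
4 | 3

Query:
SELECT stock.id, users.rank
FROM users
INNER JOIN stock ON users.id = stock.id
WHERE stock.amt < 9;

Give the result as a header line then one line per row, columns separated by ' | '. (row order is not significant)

== RESULT ==
stock.id | users.rank
2 | 3
6 | 8
6 | 8

Derivation:
After JOIN stock (5 rows):
users.rank | users.id | users.qty | stock.id | stock.amt
3 | 2 | 3 | 2 | 7
6 | 5 | 2 | 5 | 9
8 | 6 | 2 | 6 | 2
8 | 6 | 2 | 6 | 7
70 | 30 | 10 | 30 | 90
After WHERE (3 rows):
users.rank | users.id | users.qty | stock.id | stock.amt
3 | 2 | 3 | 2 | 7
8 | 6 | 2 | 6 | 2
8 | 6 | 2 | 6 | 7
After SELECT (3 rows):
stock.id | users.rank
2 | 3
6 | 8
6 | 8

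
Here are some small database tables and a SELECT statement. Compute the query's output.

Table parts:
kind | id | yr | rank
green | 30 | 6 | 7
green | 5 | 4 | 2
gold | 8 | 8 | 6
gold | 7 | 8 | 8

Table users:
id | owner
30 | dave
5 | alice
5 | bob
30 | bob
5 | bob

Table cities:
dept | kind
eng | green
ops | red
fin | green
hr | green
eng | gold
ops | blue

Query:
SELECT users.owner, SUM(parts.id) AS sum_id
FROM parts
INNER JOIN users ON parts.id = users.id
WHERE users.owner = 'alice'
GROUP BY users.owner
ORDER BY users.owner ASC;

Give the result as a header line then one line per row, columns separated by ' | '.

After JOIN users (5 rows):
parts.kind | parts.id | parts.yr | parts.rank | users.id | users.owner
green | 30 | 6 | 7 | 30 | dave
green | 30 | 6 | 7 | 30 | bob
green | 5 | 4 | 2 | 5 | alice
green | 5 | 4 | 2 | 5 | bob
green | 5 | 4 | 2 | 5 | bob
After WHERE (1 rows):
parts.kind | parts.id | parts.yr | parts.rank | users.id | users.owner
green | 5 | 4 | 2 | 5 | alice
After GROUP BY (1 rows):
users.owner | sum_id
alice | 5
After ORDER BY (1 rows):
users.owner | sum_id
alice | 5

== RESULT ==
users.owner | sum_id
alice | 5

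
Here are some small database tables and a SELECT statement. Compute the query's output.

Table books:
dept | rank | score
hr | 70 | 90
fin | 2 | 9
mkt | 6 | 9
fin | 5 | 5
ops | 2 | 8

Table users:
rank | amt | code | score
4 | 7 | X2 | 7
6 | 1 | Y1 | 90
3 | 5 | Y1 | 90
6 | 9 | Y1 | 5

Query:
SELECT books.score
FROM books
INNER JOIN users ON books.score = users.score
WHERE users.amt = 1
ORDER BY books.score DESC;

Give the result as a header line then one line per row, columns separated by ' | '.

== RESULT ==
books.score
90

Derivation:
After JOIN users (3 rows):
books.dept | books.rank | books.score | users.rank | users.amt | users.code | users.score
hr | 70 | 90 | 6 | 1 | Y1 | 90
hr | 70 | 90 | 3 | 5 | Y1 | 90
fin | 5 | 5 | 6 | 9 | Y1 | 5
After WHERE (1 rows):
books.dept | books.rank | books.score | users.rank | users.amt | users.code | users.score
hr | 70 | 90 | 6 | 1 | Y1 | 90
After SELECT (1 rows):
books.score
90
After ORDER BY (1 rows):
books.score
90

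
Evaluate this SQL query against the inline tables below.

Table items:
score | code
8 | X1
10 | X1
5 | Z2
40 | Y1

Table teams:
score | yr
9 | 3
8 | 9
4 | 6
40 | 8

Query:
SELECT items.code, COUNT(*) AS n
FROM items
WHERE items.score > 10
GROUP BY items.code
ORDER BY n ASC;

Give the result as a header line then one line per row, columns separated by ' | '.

After WHERE (1 rows):
items.score | items.code
40 | Y1
After GROUP BY (1 rows):
items.code | n
Y1 | 1
After ORDER BY (1 rows):
items.code | n
Y1 | 1

== RESULT ==
items.code | n
Y1 | 1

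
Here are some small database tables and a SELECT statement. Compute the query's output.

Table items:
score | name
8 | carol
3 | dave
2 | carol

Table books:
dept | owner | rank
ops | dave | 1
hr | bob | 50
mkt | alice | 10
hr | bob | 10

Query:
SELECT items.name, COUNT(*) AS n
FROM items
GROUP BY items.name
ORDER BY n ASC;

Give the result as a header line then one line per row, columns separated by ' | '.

== RESULT ==
items.name | n
dave | 1
carol | 2

Derivation:
After GROUP BY (2 rows):
items.name | n
carol | 2
dave | 1
After ORDER BY (2 rows):
items.name | n
dave | 1
carol | 2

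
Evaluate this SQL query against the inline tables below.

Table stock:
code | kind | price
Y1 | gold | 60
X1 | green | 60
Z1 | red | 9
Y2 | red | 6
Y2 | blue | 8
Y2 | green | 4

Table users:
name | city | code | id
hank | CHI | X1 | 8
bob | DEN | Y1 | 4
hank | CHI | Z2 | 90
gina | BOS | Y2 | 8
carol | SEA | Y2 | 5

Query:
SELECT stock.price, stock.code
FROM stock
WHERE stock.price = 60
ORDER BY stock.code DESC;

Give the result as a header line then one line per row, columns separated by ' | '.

After WHERE (2 rows):
stock.code | stock.kind | stock.price
Y1 | gold | 60
X1 | green | 60
After SELECT (2 rows):
stock.price | stock.code
60 | Y1
60 | X1
After ORDER BY (2 rows):
stock.price | stock.code
60 | Y1
60 | X1

== RESULT ==
stock.price | stock.code
60 | Y1
60 | X1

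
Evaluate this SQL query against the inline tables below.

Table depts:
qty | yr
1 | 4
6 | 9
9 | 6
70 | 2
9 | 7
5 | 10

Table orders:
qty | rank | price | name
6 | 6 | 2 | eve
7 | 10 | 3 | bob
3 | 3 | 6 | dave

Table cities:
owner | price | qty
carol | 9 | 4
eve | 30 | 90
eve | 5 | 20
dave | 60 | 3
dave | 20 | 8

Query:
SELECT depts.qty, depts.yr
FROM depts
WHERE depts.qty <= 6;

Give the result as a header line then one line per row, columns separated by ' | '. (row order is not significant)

== RESULT ==
depts.qty | depts.yr
1 | 4
6 | 9
5 | 10

Derivation:
After WHERE (3 rows):
depts.qty | depts.yr
1 | 4
6 | 9
5 | 10
After SELECT (3 rows):
depts.qty | depts.yr
1 | 4
6 | 9
5 | 10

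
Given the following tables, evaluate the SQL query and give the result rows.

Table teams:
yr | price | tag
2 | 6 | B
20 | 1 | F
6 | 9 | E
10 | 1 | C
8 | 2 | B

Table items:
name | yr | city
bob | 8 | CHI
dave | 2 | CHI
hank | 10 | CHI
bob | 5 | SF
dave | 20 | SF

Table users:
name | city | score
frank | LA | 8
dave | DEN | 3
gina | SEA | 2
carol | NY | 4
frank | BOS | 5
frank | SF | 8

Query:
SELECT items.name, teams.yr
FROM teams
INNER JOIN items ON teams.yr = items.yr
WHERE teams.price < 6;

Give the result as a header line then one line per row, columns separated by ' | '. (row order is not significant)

After JOIN items (4 rows):
teams.yr | teams.price | teams.tag | items.name | items.yr | items.city
2 | 6 | B | dave | 2 | CHI
20 | 1 | F | dave | 20 | SF
10 | 1 | C | hank | 10 | CHI
8 | 2 | B | bob | 8 | CHI
After WHERE (3 rows):
teams.yr | teams.price | teams.tag | items.name | items.yr | items.city
20 | 1 | F | dave | 20 | SF
10 | 1 | C | hank | 10 | CHI
8 | 2 | B | bob | 8 | CHI
After SELECT (3 rows):
items.name | teams.yr
dave | 20
hank | 10
bob | 8

== RESULT ==
items.name | teams.yr
dave | 20
hank | 10
bob | 8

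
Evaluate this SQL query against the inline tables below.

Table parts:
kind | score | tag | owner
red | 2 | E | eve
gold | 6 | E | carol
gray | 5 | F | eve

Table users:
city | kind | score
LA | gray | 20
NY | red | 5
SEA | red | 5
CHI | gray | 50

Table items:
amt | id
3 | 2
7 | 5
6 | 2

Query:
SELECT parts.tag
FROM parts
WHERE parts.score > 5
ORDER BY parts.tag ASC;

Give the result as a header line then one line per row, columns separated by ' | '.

== RESULT ==
parts.tag
E

Derivation:
After WHERE (1 rows):
parts.kind | parts.score | parts.tag | parts.owner
gold | 6 | E | carol
After SELECT (1 rows):
parts.tag
E
After ORDER BY (1 rows):
parts.tag
E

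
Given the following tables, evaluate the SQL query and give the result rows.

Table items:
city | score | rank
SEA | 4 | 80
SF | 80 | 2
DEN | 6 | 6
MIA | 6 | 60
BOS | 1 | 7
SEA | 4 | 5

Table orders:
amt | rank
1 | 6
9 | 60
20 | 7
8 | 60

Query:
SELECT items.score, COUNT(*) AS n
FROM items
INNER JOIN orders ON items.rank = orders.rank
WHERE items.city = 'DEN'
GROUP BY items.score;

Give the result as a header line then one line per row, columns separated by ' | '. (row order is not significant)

After JOIN orders (4 rows):
items.city | items.score | items.rank | orders.amt | orders.rank
DEN | 6 | 6 | 1 | 6
MIA | 6 | 60 | 9 | 60
MIA | 6 | 60 | 8 | 60
BOS | 1 | 7 | 20 | 7
After WHERE (1 rows):
items.city | items.score | items.rank | orders.amt | orders.rank
DEN | 6 | 6 | 1 | 6
After GROUP BY (1 rows):
items.score | n
6 | 1

== RESULT ==
items.score | n
6 | 1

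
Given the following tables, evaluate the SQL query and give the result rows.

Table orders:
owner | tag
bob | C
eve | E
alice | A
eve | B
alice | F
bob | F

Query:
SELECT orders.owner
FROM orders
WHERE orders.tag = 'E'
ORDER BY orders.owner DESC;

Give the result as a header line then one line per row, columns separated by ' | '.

After WHERE (1 rows):
orders.owner | orders.tag
eve | E
After SELECT (1 rows):
orders.owner
eve
After ORDER BY (1 rows):
orders.owner
eve

== RESULT ==
orders.owner
eve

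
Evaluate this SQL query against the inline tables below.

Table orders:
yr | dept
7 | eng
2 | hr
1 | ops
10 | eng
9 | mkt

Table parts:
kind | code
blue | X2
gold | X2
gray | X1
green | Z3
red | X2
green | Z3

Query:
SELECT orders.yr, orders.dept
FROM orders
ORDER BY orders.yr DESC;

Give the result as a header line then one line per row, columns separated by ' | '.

== RESULT ==
orders.yr | orders.dept
10 | eng
9 | mkt
7 | eng
2 | hr
1 | ops

Derivation:
After SELECT (5 rows):
orders.yr | orders.dept
7 | eng
2 | hr
1 | ops
10 | eng
9 | mkt
After ORDER BY (5 rows):
orders.yr | orders.dept
10 | eng
9 | mkt
7 | eng
2 | hr
1 | ops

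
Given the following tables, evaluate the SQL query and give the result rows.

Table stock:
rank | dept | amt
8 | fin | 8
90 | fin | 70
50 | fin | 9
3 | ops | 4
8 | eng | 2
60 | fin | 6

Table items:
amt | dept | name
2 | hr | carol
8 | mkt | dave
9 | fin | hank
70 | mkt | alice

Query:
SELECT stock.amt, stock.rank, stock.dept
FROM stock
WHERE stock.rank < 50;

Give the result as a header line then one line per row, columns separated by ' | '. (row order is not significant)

After WHERE (3 rows):
stock.rank | stock.dept | stock.amt
8 | fin | 8
3 | ops | 4
8 | eng | 2
After SELECT (3 rows):
stock.amt | stock.rank | stock.dept
8 | 8 | fin
4 | 3 | ops
2 | 8 | eng

== RESULT ==
stock.amt | stock.rank | stock.dept
8 | 8 | fin
4 | 3 | ops
2 | 8 | eng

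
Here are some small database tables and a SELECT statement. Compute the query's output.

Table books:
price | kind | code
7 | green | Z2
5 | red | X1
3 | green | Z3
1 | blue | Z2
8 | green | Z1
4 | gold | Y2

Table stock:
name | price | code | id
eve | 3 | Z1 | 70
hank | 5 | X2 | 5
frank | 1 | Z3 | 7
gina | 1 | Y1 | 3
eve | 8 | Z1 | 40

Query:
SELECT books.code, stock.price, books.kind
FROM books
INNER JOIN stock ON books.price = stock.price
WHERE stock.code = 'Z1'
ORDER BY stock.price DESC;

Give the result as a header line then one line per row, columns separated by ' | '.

After JOIN stock (5 rows):
books.price | books.kind | books.code | stock.name | stock.price | stock.code | stock.id
5 | red | X1 | hank | 5 | X2 | 5
3 | green | Z3 | eve | 3 | Z1 | 70
1 | blue | Z2 | frank | 1 | Z3 | 7
1 | blue | Z2 | gina | 1 | Y1 | 3
8 | green | Z1 | eve | 8 | Z1 | 40
After WHERE (2 rows):
books.price | books.kind | books.code | stock.name | stock.price | stock.code | stock.id
3 | green | Z3 | eve | 3 | Z1 | 70
8 | green | Z1 | eve | 8 | Z1 | 40
After SELECT (2 rows):
books.code | stock.price | books.kind
Z3 | 3 | green
Z1 | 8 | green
After ORDER BY (2 rows):
books.code | stock.price | books.kind
Z1 | 8 | green
Z3 | 3 | green

== RESULT ==
books.code | stock.price | books.kind
Z1 | 8 | green
Z3 | 3 | green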